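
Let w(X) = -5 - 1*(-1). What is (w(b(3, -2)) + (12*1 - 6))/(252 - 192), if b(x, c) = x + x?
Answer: 1/30 ≈ 0.033333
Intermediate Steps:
b(x, c) = 2*x
w(X) = -4 (w(X) = -5 + 1 = -4)
(w(b(3, -2)) + (12*1 - 6))/(252 - 192) = (-4 + (12*1 - 6))/(252 - 192) = (-4 + (12 - 6))/60 = (-4 + 6)*(1/60) = 2*(1/60) = 1/30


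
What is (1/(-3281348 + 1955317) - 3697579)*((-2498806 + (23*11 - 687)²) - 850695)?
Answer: 15499423891995897750/1326031 ≈ 1.1689e+13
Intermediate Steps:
(1/(-3281348 + 1955317) - 3697579)*((-2498806 + (23*11 - 687)²) - 850695) = (1/(-1326031) - 3697579)*((-2498806 + (253 - 687)²) - 850695) = (-1/1326031 - 3697579)*((-2498806 + (-434)²) - 850695) = -4903104378950*((-2498806 + 188356) - 850695)/1326031 = -4903104378950*(-2310450 - 850695)/1326031 = -4903104378950/1326031*(-3161145) = 15499423891995897750/1326031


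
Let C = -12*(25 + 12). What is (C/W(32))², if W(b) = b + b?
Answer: 12321/256 ≈ 48.129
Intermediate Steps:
W(b) = 2*b
C = -444 (C = -12*37 = -444)
(C/W(32))² = (-444/(2*32))² = (-444/64)² = (-444*1/64)² = (-111/16)² = 12321/256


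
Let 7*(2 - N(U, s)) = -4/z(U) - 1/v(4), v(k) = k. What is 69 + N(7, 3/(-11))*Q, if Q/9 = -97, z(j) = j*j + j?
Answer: -336549/196 ≈ -1717.1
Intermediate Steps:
z(j) = j + j**2 (z(j) = j**2 + j = j + j**2)
Q = -873 (Q = 9*(-97) = -873)
N(U, s) = 57/28 + 4/(7*U*(1 + U)) (N(U, s) = 2 - (-4*1/(U*(1 + U)) - 1/4)/7 = 2 - (-4/(U*(1 + U)) - 1*1/4)/7 = 2 - (-4/(U*(1 + U)) - 1/4)/7 = 2 - (-1/4 - 4/(U*(1 + U)))/7 = 2 + (1/28 + 4/(7*U*(1 + U))) = 57/28 + 4/(7*U*(1 + U)))
69 + N(7, 3/(-11))*Q = 69 + ((1/28)*(16 + 57*7*(1 + 7))/(7*(1 + 7)))*(-873) = 69 + ((1/28)*(1/7)*(16 + 57*7*8)/8)*(-873) = 69 + ((1/28)*(1/7)*(1/8)*(16 + 3192))*(-873) = 69 + ((1/28)*(1/7)*(1/8)*3208)*(-873) = 69 + (401/196)*(-873) = 69 - 350073/196 = -336549/196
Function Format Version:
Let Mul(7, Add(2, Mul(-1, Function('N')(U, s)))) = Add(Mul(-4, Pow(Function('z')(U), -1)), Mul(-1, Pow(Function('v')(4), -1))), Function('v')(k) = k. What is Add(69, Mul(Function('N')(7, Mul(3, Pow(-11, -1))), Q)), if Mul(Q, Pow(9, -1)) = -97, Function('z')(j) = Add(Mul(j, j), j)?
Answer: Rational(-336549, 196) ≈ -1717.1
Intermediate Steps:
Function('z')(j) = Add(j, Pow(j, 2)) (Function('z')(j) = Add(Pow(j, 2), j) = Add(j, Pow(j, 2)))
Q = -873 (Q = Mul(9, -97) = -873)
Function('N')(U, s) = Add(Rational(57, 28), Mul(Rational(4, 7), Pow(U, -1), Pow(Add(1, U), -1))) (Function('N')(U, s) = Add(2, Mul(Rational(-1, 7), Add(Mul(-4, Pow(Mul(U, Add(1, U)), -1)), Mul(-1, Pow(4, -1))))) = Add(2, Mul(Rational(-1, 7), Add(Mul(-4, Mul(Pow(U, -1), Pow(Add(1, U), -1))), Mul(-1, Rational(1, 4))))) = Add(2, Mul(Rational(-1, 7), Add(Mul(-4, Pow(U, -1), Pow(Add(1, U), -1)), Rational(-1, 4)))) = Add(2, Mul(Rational(-1, 7), Add(Rational(-1, 4), Mul(-4, Pow(U, -1), Pow(Add(1, U), -1))))) = Add(2, Add(Rational(1, 28), Mul(Rational(4, 7), Pow(U, -1), Pow(Add(1, U), -1)))) = Add(Rational(57, 28), Mul(Rational(4, 7), Pow(U, -1), Pow(Add(1, U), -1))))
Add(69, Mul(Function('N')(7, Mul(3, Pow(-11, -1))), Q)) = Add(69, Mul(Mul(Rational(1, 28), Pow(7, -1), Pow(Add(1, 7), -1), Add(16, Mul(57, 7, Add(1, 7)))), -873)) = Add(69, Mul(Mul(Rational(1, 28), Rational(1, 7), Pow(8, -1), Add(16, Mul(57, 7, 8))), -873)) = Add(69, Mul(Mul(Rational(1, 28), Rational(1, 7), Rational(1, 8), Add(16, 3192)), -873)) = Add(69, Mul(Mul(Rational(1, 28), Rational(1, 7), Rational(1, 8), 3208), -873)) = Add(69, Mul(Rational(401, 196), -873)) = Add(69, Rational(-350073, 196)) = Rational(-336549, 196)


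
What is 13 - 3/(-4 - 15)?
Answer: 250/19 ≈ 13.158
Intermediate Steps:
13 - 3/(-4 - 15) = 13 - 3/(-19) = 13 - 3*(-1/19) = 13 + 3/19 = 250/19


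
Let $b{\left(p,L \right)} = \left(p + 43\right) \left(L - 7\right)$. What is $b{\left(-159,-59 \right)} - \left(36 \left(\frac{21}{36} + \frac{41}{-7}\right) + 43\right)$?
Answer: $\frac{54620}{7} \approx 7802.9$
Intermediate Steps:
$b{\left(p,L \right)} = \left(-7 + L\right) \left(43 + p\right)$ ($b{\left(p,L \right)} = \left(43 + p\right) \left(-7 + L\right) = \left(-7 + L\right) \left(43 + p\right)$)
$b{\left(-159,-59 \right)} - \left(36 \left(\frac{21}{36} + \frac{41}{-7}\right) + 43\right) = \left(-301 - -1113 + 43 \left(-59\right) - -9381\right) - \left(36 \left(\frac{21}{36} + \frac{41}{-7}\right) + 43\right) = \left(-301 + 1113 - 2537 + 9381\right) - \left(36 \left(21 \cdot \frac{1}{36} + 41 \left(- \frac{1}{7}\right)\right) + 43\right) = 7656 - \left(36 \left(\frac{7}{12} - \frac{41}{7}\right) + 43\right) = 7656 - \left(36 \left(- \frac{443}{84}\right) + 43\right) = 7656 - \left(- \frac{1329}{7} + 43\right) = 7656 - - \frac{1028}{7} = 7656 + \frac{1028}{7} = \frac{54620}{7}$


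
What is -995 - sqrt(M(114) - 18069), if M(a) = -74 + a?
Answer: -995 - 11*I*sqrt(149) ≈ -995.0 - 134.27*I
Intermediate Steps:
-995 - sqrt(M(114) - 18069) = -995 - sqrt((-74 + 114) - 18069) = -995 - sqrt(40 - 18069) = -995 - sqrt(-18029) = -995 - 11*I*sqrt(149)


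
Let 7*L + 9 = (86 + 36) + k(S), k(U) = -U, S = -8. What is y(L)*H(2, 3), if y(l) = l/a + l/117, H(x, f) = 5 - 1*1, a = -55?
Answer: -2728/4095 ≈ -0.66618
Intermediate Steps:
H(x, f) = 4 (H(x, f) = 5 - 1 = 4)
L = 121/7 (L = -9/7 + ((86 + 36) - 1*(-8))/7 = -9/7 + (122 + 8)/7 = -9/7 + (⅐)*130 = -9/7 + 130/7 = 121/7 ≈ 17.286)
y(l) = -62*l/6435 (y(l) = l/(-55) + l/117 = l*(-1/55) + l*(1/117) = -l/55 + l/117 = -62*l/6435)
y(L)*H(2, 3) = -62/6435*121/7*4 = -682/4095*4 = -2728/4095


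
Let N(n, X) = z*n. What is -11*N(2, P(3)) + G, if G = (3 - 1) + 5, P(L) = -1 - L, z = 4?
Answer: -81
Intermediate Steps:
G = 7 (G = 2 + 5 = 7)
N(n, X) = 4*n
-11*N(2, P(3)) + G = -44*2 + 7 = -11*8 + 7 = -88 + 7 = -81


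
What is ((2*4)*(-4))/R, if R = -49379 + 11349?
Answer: 16/19015 ≈ 0.00084144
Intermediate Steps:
R = -38030
((2*4)*(-4))/R = ((2*4)*(-4))/(-38030) = (8*(-4))*(-1/38030) = -32*(-1/38030) = 16/19015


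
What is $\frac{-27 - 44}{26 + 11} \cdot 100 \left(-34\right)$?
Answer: $\frac{241400}{37} \approx 6524.3$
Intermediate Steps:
$\frac{-27 - 44}{26 + 11} \cdot 100 \left(-34\right) = - \frac{71}{37} \cdot 100 \left(-34\right) = \left(-71\right) \frac{1}{37} \cdot 100 \left(-34\right) = \left(- \frac{71}{37}\right) 100 \left(-34\right) = \left(- \frac{7100}{37}\right) \left(-34\right) = \frac{241400}{37}$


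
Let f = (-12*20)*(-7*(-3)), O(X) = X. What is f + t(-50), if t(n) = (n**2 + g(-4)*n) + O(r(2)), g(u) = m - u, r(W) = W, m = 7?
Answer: -3088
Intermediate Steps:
g(u) = 7 - u
t(n) = 2 + n**2 + 11*n (t(n) = (n**2 + (7 - 1*(-4))*n) + 2 = (n**2 + (7 + 4)*n) + 2 = (n**2 + 11*n) + 2 = 2 + n**2 + 11*n)
f = -5040 (f = -240*21 = -5040)
f + t(-50) = -5040 + (2 + (-50)**2 + 11*(-50)) = -5040 + (2 + 2500 - 550) = -5040 + 1952 = -3088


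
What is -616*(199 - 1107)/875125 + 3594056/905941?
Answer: 3651966424648/792811617625 ≈ 4.6063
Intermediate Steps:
-616*(199 - 1107)/875125 + 3594056/905941 = -616*(-908)*(1/875125) + 3594056*(1/905941) = 559328*(1/875125) + 3594056/905941 = 559328/875125 + 3594056/905941 = 3651966424648/792811617625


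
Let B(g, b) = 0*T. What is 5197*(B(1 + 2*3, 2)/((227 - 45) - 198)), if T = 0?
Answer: 0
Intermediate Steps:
B(g, b) = 0 (B(g, b) = 0*0 = 0)
5197*(B(1 + 2*3, 2)/((227 - 45) - 198)) = 5197*(0/((227 - 45) - 198)) = 5197*(0/(182 - 198)) = 5197*(0/(-16)) = 5197*(0*(-1/16)) = 5197*0 = 0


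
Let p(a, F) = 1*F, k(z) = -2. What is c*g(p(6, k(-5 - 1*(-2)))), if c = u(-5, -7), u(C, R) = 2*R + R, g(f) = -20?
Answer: 420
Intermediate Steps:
p(a, F) = F
u(C, R) = 3*R
c = -21 (c = 3*(-7) = -21)
c*g(p(6, k(-5 - 1*(-2)))) = -21*(-20) = 420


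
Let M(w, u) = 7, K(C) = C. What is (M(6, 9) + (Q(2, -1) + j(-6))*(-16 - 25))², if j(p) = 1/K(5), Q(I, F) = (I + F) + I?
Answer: 385641/25 ≈ 15426.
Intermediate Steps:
Q(I, F) = F + 2*I (Q(I, F) = (F + I) + I = F + 2*I)
j(p) = ⅕ (j(p) = 1/5 = ⅕)
(M(6, 9) + (Q(2, -1) + j(-6))*(-16 - 25))² = (7 + ((-1 + 2*2) + ⅕)*(-16 - 25))² = (7 + ((-1 + 4) + ⅕)*(-41))² = (7 + (3 + ⅕)*(-41))² = (7 + (16/5)*(-41))² = (7 - 656/5)² = (-621/5)² = 385641/25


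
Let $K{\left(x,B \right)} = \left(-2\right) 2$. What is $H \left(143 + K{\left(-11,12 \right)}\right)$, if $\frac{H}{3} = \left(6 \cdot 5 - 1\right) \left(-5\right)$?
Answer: $-60465$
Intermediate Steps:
$K{\left(x,B \right)} = -4$
$H = -435$ ($H = 3 \left(6 \cdot 5 - 1\right) \left(-5\right) = 3 \left(30 - 1\right) \left(-5\right) = 3 \cdot 29 \left(-5\right) = 3 \left(-145\right) = -435$)
$H \left(143 + K{\left(-11,12 \right)}\right) = - 435 \left(143 - 4\right) = \left(-435\right) 139 = -60465$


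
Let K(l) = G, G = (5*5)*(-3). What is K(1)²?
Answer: 5625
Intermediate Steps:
G = -75 (G = 25*(-3) = -75)
K(l) = -75
K(1)² = (-75)² = 5625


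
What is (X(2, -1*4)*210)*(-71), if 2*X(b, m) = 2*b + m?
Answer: 0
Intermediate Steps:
X(b, m) = b + m/2 (X(b, m) = (2*b + m)/2 = (m + 2*b)/2 = b + m/2)
(X(2, -1*4)*210)*(-71) = ((2 + (-1*4)/2)*210)*(-71) = ((2 + (½)*(-4))*210)*(-71) = ((2 - 2)*210)*(-71) = (0*210)*(-71) = 0*(-71) = 0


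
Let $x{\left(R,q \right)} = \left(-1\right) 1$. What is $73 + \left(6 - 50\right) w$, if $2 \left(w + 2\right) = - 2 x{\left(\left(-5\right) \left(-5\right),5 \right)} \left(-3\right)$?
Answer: $293$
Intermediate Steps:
$x{\left(R,q \right)} = -1$
$w = -5$ ($w = -2 + \frac{\left(-2\right) \left(-1\right) \left(-3\right)}{2} = -2 + \frac{2 \left(-3\right)}{2} = -2 + \frac{1}{2} \left(-6\right) = -2 - 3 = -5$)
$73 + \left(6 - 50\right) w = 73 + \left(6 - 50\right) \left(-5\right) = 73 - -220 = 73 + 220 = 293$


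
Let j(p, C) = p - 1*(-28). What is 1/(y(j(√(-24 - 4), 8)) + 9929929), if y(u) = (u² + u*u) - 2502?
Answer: -I/(-9928939*I + 224*√7) ≈ 1.0072e-7 - 6.0116e-12*I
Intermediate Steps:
j(p, C) = 28 + p (j(p, C) = p + 28 = 28 + p)
y(u) = -2502 + 2*u² (y(u) = (u² + u²) - 2502 = 2*u² - 2502 = -2502 + 2*u²)
1/(y(j(√(-24 - 4), 8)) + 9929929) = 1/((-2502 + 2*(28 + √(-24 - 4))²) + 9929929) = 1/((-2502 + 2*(28 + √(-28))²) + 9929929) = 1/((-2502 + 2*(28 + 2*I*√7)²) + 9929929) = 1/(9927427 + 2*(28 + 2*I*√7)²)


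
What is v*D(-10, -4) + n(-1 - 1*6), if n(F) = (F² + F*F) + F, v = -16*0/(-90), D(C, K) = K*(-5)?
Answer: 91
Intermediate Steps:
D(C, K) = -5*K
v = 0 (v = 0*(-1/90) = 0)
n(F) = F + 2*F² (n(F) = (F² + F²) + F = 2*F² + F = F + 2*F²)
v*D(-10, -4) + n(-1 - 1*6) = 0*(-5*(-4)) + (-1 - 1*6)*(1 + 2*(-1 - 1*6)) = 0*20 + (-1 - 6)*(1 + 2*(-1 - 6)) = 0 - 7*(1 + 2*(-7)) = 0 - 7*(1 - 14) = 0 - 7*(-13) = 0 + 91 = 91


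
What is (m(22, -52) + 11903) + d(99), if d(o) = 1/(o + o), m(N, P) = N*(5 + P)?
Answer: 2152063/198 ≈ 10869.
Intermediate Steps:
d(o) = 1/(2*o)
(m(22, -52) + 11903) + d(99) = (22*(5 - 52) + 11903) + (1/2)/99 = (22*(-47) + 11903) + (1/2)*(1/99) = (-1034 + 11903) + 1/198 = 10869 + 1/198 = 2152063/198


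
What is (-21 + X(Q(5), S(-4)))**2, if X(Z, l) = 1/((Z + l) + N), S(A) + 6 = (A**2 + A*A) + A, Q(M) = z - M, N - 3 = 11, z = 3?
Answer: 508369/1156 ≈ 439.77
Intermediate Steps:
N = 14 (N = 3 + 11 = 14)
Q(M) = 3 - M
S(A) = -6 + A + 2*A**2 (S(A) = -6 + ((A**2 + A*A) + A) = -6 + ((A**2 + A**2) + A) = -6 + (2*A**2 + A) = -6 + (A + 2*A**2) = -6 + A + 2*A**2)
X(Z, l) = 1/(14 + Z + l) (X(Z, l) = 1/((Z + l) + 14) = 1/(14 + Z + l))
(-21 + X(Q(5), S(-4)))**2 = (-21 + 1/(14 + (3 - 1*5) + (-6 - 4 + 2*(-4)**2)))**2 = (-21 + 1/(14 + (3 - 5) + (-6 - 4 + 2*16)))**2 = (-21 + 1/(14 - 2 + (-6 - 4 + 32)))**2 = (-21 + 1/(14 - 2 + 22))**2 = (-21 + 1/34)**2 = (-713/34)**2 = 508369/1156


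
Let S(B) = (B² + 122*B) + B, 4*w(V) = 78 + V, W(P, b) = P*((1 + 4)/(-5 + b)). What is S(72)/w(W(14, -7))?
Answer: 336960/433 ≈ 778.20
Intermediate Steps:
W(P, b) = 5*P/(-5 + b) (W(P, b) = P*(5/(-5 + b)) = 5*P/(-5 + b))
w(V) = 39/2 + V/4 (w(V) = (78 + V)/4 = 39/2 + V/4)
S(B) = B² + 123*B
S(72)/w(W(14, -7)) = (72*(123 + 72))/(39/2 + (5*14/(-5 - 7))/4) = (72*195)/(39/2 + (5*14/(-12))/4) = 14040/(39/2 + (5*14*(-1/12))/4) = 14040/(39/2 + (¼)*(-35/6)) = 14040/(39/2 - 35/24) = 14040/(433/24) = 14040*(24/433) = 336960/433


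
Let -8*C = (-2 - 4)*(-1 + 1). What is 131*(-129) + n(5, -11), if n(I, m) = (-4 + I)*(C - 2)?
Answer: -16901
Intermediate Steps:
C = 0 (C = -(-2 - 4)*(-1 + 1)/8 = -(-3)*0/4 = -1/8*0 = 0)
n(I, m) = 8 - 2*I (n(I, m) = (-4 + I)*(0 - 2) = (-4 + I)*(-2) = 8 - 2*I)
131*(-129) + n(5, -11) = 131*(-129) + (8 - 2*5) = -16899 + (8 - 10) = -16899 - 2 = -16901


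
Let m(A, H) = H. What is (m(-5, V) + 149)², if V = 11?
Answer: 25600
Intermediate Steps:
(m(-5, V) + 149)² = (11 + 149)² = 160² = 25600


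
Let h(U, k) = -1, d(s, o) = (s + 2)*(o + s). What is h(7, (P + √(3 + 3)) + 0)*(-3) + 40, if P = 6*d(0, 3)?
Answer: 43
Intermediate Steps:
d(s, o) = (2 + s)*(o + s)
P = 36 (P = 6*(0² + 2*3 + 2*0 + 3*0) = 6*(0 + 6 + 0 + 0) = 6*6 = 36)
h(7, (P + √(3 + 3)) + 0)*(-3) + 40 = -1*(-3) + 40 = 3 + 40 = 43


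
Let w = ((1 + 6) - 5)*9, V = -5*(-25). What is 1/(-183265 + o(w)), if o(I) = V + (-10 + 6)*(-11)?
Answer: -1/183096 ≈ -5.4616e-6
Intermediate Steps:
V = 125
w = 18 (w = (7 - 5)*9 = 2*9 = 18)
o(I) = 169 (o(I) = 125 + (-10 + 6)*(-11) = 125 - 4*(-11) = 125 + 44 = 169)
1/(-183265 + o(w)) = 1/(-183265 + 169) = 1/(-183096) = -1/183096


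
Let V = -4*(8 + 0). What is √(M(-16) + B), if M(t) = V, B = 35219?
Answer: √35187 ≈ 187.58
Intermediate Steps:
V = -32 (V = -4*8 = -32)
M(t) = -32
√(M(-16) + B) = √(-32 + 35219) = √35187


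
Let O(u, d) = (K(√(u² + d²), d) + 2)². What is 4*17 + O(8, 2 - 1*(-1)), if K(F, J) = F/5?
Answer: 1873/25 + 4*√73/5 ≈ 81.755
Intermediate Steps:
K(F, J) = F/5 (K(F, J) = F*(⅕) = F/5)
O(u, d) = (2 + √(d² + u²)/5)² (O(u, d) = (√(u² + d²)/5 + 2)² = (√(d² + u²)/5 + 2)² = (2 + √(d² + u²)/5)²)
4*17 + O(8, 2 - 1*(-1)) = 4*17 + (10 + √((2 - 1*(-1))² + 8²))²/25 = 68 + (10 + √((2 + 1)² + 64))²/25 = 68 + (10 + √(3² + 64))²/25 = 68 + (10 + √(9 + 64))²/25 = 68 + (10 + √73)²/25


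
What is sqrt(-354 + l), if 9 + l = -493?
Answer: 2*I*sqrt(214) ≈ 29.257*I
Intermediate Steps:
l = -502 (l = -9 - 493 = -502)
sqrt(-354 + l) = sqrt(-354 - 502) = sqrt(-856) = 2*I*sqrt(214)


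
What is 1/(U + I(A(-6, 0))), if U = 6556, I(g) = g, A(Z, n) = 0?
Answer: 1/6556 ≈ 0.00015253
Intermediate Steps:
1/(U + I(A(-6, 0))) = 1/(6556 + 0) = 1/6556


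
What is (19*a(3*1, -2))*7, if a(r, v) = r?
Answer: 399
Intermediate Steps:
(19*a(3*1, -2))*7 = (19*(3*1))*7 = (19*3)*7 = 57*7 = 399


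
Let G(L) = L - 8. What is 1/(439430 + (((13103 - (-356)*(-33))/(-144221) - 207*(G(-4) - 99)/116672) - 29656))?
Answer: 16826552512/6895086884727645 ≈ 2.4404e-6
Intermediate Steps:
G(L) = -8 + L
1/(439430 + (((13103 - (-356)*(-33))/(-144221) - 207*(G(-4) - 99)/116672) - 29656)) = 1/(439430 + (((13103 - (-356)*(-33))/(-144221) - 207*((-8 - 4) - 99)/116672) - 29656)) = 1/(439430 + (((13103 - 1*11748)*(-1/144221) - 207*(-12 - 99)*(1/116672)) - 29656)) = 1/(439430 + (((13103 - 11748)*(-1/144221) - 207*(-111)*(1/116672)) - 29656)) = 1/(439430 + ((1355*(-1/144221) + 22977*(1/116672)) - 29656)) = 1/(439430 + ((-1355/144221 + 22977/116672) - 29656)) = 1/(439430 + (3155675357/16826552512 - 29656)) = 1/(439430 - 499005085620515/16826552512) = 1/(6895086884727645/16826552512) = 16826552512/6895086884727645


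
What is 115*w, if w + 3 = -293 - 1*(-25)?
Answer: -31165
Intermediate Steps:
w = -271 (w = -3 + (-293 - 1*(-25)) = -3 + (-293 + 25) = -3 - 268 = -271)
115*w = 115*(-271) = -31165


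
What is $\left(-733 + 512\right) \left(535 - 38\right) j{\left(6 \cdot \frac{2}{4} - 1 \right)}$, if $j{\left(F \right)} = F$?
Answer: $-219674$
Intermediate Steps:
$\left(-733 + 512\right) \left(535 - 38\right) j{\left(6 \cdot \frac{2}{4} - 1 \right)} = \left(-733 + 512\right) \left(535 - 38\right) \left(6 \cdot \frac{2}{4} - 1\right) = \left(-221\right) 497 \left(6 \cdot 2 \cdot \frac{1}{4} - 1\right) = - 109837 \left(6 \cdot \frac{1}{2} - 1\right) = - 109837 \left(3 - 1\right) = \left(-109837\right) 2 = -219674$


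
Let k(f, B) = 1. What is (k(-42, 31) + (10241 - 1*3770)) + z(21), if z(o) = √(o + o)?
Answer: 6472 + √42 ≈ 6478.5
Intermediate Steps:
z(o) = √2*√o (z(o) = √(2*o) = √2*√o)
(k(-42, 31) + (10241 - 1*3770)) + z(21) = (1 + (10241 - 1*3770)) + √2*√21 = (1 + (10241 - 3770)) + √42 = (1 + 6471) + √42 = 6472 + √42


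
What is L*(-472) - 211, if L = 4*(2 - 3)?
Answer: 1677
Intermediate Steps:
L = -4 (L = 4*(-1) = -4)
L*(-472) - 211 = -4*(-472) - 211 = 1888 - 211 = 1677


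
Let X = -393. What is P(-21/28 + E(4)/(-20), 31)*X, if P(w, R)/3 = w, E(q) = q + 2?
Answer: 24759/20 ≈ 1237.9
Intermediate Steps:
E(q) = 2 + q
P(w, R) = 3*w
P(-21/28 + E(4)/(-20), 31)*X = (3*(-21/28 + (2 + 4)/(-20)))*(-393) = (3*(-21*1/28 + 6*(-1/20)))*(-393) = (3*(-3/4 - 3/10))*(-393) = (3*(-21/20))*(-393) = -63/20*(-393) = 24759/20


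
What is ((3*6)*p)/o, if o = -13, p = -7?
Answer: 126/13 ≈ 9.6923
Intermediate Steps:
((3*6)*p)/o = ((3*6)*(-7))/(-13) = (18*(-7))*(-1/13) = -126*(-1/13) = 126/13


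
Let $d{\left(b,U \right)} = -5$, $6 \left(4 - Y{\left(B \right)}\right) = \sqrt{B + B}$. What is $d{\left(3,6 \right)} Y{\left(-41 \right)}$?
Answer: $-20 + \frac{5 i \sqrt{82}}{6} \approx -20.0 + 7.5462 i$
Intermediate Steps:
$Y{\left(B \right)} = 4 - \frac{\sqrt{2} \sqrt{B}}{6}$ ($Y{\left(B \right)} = 4 - \frac{\sqrt{B + B}}{6} = 4 - \frac{\sqrt{2 B}}{6} = 4 - \frac{\sqrt{2} \sqrt{B}}{6}$)
$d{\left(3,6 \right)} Y{\left(-41 \right)} = - 5 \left(4 - \frac{\sqrt{2} \sqrt{-41}}{6}\right) = - 5 \left(4 - \frac{\sqrt{2} i \sqrt{41}}{6}\right) = - 5 \left(4 - \frac{i \sqrt{82}}{6}\right) = -20 + \frac{5 i \sqrt{82}}{6}$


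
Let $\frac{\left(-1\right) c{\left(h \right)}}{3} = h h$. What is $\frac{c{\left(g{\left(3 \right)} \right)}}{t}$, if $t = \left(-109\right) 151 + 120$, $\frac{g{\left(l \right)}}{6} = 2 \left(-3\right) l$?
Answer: $\frac{34992}{16339} \approx 2.1416$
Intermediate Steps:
$g{\left(l \right)} = - 36 l$ ($g{\left(l \right)} = 6 \cdot 2 \left(-3\right) l = 6 \left(- 6 l\right) = - 36 l$)
$c{\left(h \right)} = - 3 h^{2}$ ($c{\left(h \right)} = - 3 h h = - 3 h^{2}$)
$t = -16339$ ($t = -16459 + 120 = -16339$)
$\frac{c{\left(g{\left(3 \right)} \right)}}{t} = \frac{\left(-3\right) \left(\left(-36\right) 3\right)^{2}}{-16339} = - 3 \left(-108\right)^{2} \left(- \frac{1}{16339}\right) = \left(-3\right) 11664 \left(- \frac{1}{16339}\right) = \left(-34992\right) \left(- \frac{1}{16339}\right) = \frac{34992}{16339}$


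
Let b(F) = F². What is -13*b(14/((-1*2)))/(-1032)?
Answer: 637/1032 ≈ 0.61725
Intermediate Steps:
-13*b(14/((-1*2)))/(-1032) = -13*(14/((-1*2)))²/(-1032) = -13*(14/(-2))²*(-1/1032) = -13*(14*(-½))²*(-1/1032) = -13*(-7)²*(-1/1032) = -13*49*(-1/1032) = -637*(-1/1032) = 637/1032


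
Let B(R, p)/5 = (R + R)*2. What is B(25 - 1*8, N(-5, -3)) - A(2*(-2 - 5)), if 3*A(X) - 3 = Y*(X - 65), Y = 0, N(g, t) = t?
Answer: 339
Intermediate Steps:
B(R, p) = 20*R (B(R, p) = 5*((R + R)*2) = 5*((2*R)*2) = 5*(4*R) = 20*R)
A(X) = 1 (A(X) = 1 + (0*(X - 65))/3 = 1 + (0*(-65 + X))/3 = 1 + (⅓)*0 = 1 + 0 = 1)
B(25 - 1*8, N(-5, -3)) - A(2*(-2 - 5)) = 20*(25 - 1*8) - 1*1 = 20*(25 - 8) - 1 = 20*17 - 1 = 340 - 1 = 339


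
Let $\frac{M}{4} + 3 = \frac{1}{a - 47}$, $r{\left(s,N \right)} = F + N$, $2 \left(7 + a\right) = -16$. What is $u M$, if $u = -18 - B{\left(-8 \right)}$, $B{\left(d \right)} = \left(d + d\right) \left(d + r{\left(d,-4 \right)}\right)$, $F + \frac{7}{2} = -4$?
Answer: $\frac{123420}{31} \approx 3981.3$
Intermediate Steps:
$F = - \frac{15}{2}$ ($F = - \frac{7}{2} - 4 = - \frac{15}{2} \approx -7.5$)
$a = -15$ ($a = -7 + \frac{1}{2} \left(-16\right) = -7 - 8 = -15$)
$r{\left(s,N \right)} = - \frac{15}{2} + N$
$B{\left(d \right)} = 2 d \left(- \frac{23}{2} + d\right)$ ($B{\left(d \right)} = \left(d + d\right) \left(d - \frac{23}{2}\right) = 2 d \left(d - \frac{23}{2}\right) = 2 d \left(- \frac{23}{2} + d\right)$)
$M = - \frac{374}{31}$ ($M = -12 + \frac{4}{-15 - 47} = -12 + \frac{4}{-62} = -12 + 4 \left(- \frac{1}{62}\right) = -12 - \frac{2}{31} = - \frac{374}{31} \approx -12.065$)
$u = -330$ ($u = -18 - - 8 \left(-23 + 2 \left(-8\right)\right) = -18 - - 8 \left(-23 - 16\right) = -18 - \left(-8\right) \left(-39\right) = -18 - 312 = -330$)
$u M = \left(-330\right) \left(- \frac{374}{31}\right) = \frac{123420}{31}$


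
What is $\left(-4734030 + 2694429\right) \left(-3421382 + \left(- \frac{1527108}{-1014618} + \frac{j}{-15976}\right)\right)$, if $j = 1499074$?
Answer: $\frac{856949412397262578125}{122799524} \approx 6.9784 \cdot 10^{12}$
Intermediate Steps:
$\left(-4734030 + 2694429\right) \left(-3421382 + \left(- \frac{1527108}{-1014618} + \frac{j}{-15976}\right)\right) = \left(-4734030 + 2694429\right) \left(-3421382 + \left(- \frac{1527108}{-1014618} + \frac{1499074}{-15976}\right)\right) = - 2039601 \left(-3421382 + \left(\left(-1527108\right) \left(- \frac{1}{1014618}\right) + 1499074 \left(- \frac{1}{15976}\right)\right)\right) = - 2039601 \left(-3421382 + \left(\frac{23138}{15373} - \frac{749537}{7988}\right)\right) = - 2039601 \left(-3421382 - \frac{11337805957}{122799524}\right) = \left(-2039601\right) \left(- \frac{420155418828125}{122799524}\right) = \frac{856949412397262578125}{122799524}$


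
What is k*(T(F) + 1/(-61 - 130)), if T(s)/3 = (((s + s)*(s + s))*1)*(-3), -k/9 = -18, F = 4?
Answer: -17822754/191 ≈ -93313.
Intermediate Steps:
k = 162 (k = -9*(-18) = 162)
T(s) = -36*s**2 (T(s) = 3*((((s + s)*(s + s))*1)*(-3)) = 3*((((2*s)*(2*s))*1)*(-3)) = 3*(((4*s**2)*1)*(-3)) = 3*((4*s**2)*(-3)) = 3*(-12*s**2) = -36*s**2)
k*(T(F) + 1/(-61 - 130)) = 162*(-36*4**2 + 1/(-61 - 130)) = 162*(-36*16 + 1/(-191)) = 162*(-576 - 1/191) = 162*(-110017/191) = -17822754/191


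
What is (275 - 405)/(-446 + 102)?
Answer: 65/172 ≈ 0.37791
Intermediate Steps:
(275 - 405)/(-446 + 102) = -130/(-344) = -130*(-1/344) = 65/172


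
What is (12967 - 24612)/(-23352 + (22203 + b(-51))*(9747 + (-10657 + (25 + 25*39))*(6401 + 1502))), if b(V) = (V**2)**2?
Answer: 11645/517943568459048 ≈ 2.2483e-11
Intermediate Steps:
b(V) = V**4
(12967 - 24612)/(-23352 + (22203 + b(-51))*(9747 + (-10657 + (25 + 25*39))*(6401 + 1502))) = (12967 - 24612)/(-23352 + (22203 + (-51)**4)*(9747 + (-10657 + (25 + 25*39))*(6401 + 1502))) = -11645/(-23352 + (22203 + 6765201)*(9747 + (-10657 + (25 + 975))*7903)) = -11645/(-23352 + 6787404*(9747 + (-10657 + 1000)*7903)) = -11645/(-23352 + 6787404*(9747 - 9657*7903)) = -11645/(-23352 + 6787404*(9747 - 76319271)) = -11645/(-23352 + 6787404*(-76309524)) = -11645/(-23352 - 517943568435696) = -11645/(-517943568459048) = -11645*(-1/517943568459048) = 11645/517943568459048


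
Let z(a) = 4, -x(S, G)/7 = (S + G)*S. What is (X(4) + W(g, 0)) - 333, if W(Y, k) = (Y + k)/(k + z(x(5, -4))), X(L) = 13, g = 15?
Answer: -1265/4 ≈ -316.25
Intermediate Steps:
x(S, G) = -7*S*(G + S) (x(S, G) = -7*(S + G)*S = -7*(G + S)*S = -7*S*(G + S))
W(Y, k) = (Y + k)/(4 + k) (W(Y, k) = (Y + k)/(k + 4) = (Y + k)/(4 + k))
(X(4) + W(g, 0)) - 333 = (13 + (15 + 0)/(4 + 0)) - 333 = (13 + 15/4) - 333 = 67/4 - 333 = -1265/4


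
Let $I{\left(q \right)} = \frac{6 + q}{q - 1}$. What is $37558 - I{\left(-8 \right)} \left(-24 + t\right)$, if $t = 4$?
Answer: $\frac{338062}{9} \approx 37562.0$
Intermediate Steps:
$I{\left(q \right)} = \frac{6 + q}{-1 + q}$
$37558 - I{\left(-8 \right)} \left(-24 + t\right) = 37558 - \frac{6 - 8}{-1 - 8} \left(-24 + 4\right) = 37558 - \frac{1}{-9} \left(-2\right) \left(-20\right) = 37558 - \left(- \frac{1}{9}\right) \left(-2\right) \left(-20\right) = 37558 - \frac{2}{9} \left(-20\right) = 37558 - - \frac{40}{9} = 37558 + \frac{40}{9} = \frac{338062}{9}$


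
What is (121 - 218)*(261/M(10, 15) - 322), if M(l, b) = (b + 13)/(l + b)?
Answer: 241627/28 ≈ 8629.5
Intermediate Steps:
M(l, b) = (13 + b)/(b + l)
(121 - 218)*(261/M(10, 15) - 322) = (121 - 218)*(261/(((13 + 15)/(15 + 10))) - 322) = -97*(261/((28/25)) - 322) = -97*(261/(((1/25)*28)) - 322) = -97*(261/(28/25) - 322) = -97*(261*(25/28) - 322) = -97*(6525/28 - 322) = -97*(-2491/28) = 241627/28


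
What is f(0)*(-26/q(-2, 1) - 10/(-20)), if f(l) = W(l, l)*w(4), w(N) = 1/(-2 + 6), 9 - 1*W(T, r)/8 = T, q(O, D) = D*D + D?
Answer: -225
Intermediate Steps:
q(O, D) = D + D² (q(O, D) = D² + D = D + D²)
W(T, r) = 72 - 8*T
w(N) = ¼ (w(N) = 1/4 = ¼)
f(l) = 18 - 2*l (f(l) = (72 - 8*l)*(¼) = 18 - 2*l)
f(0)*(-26/q(-2, 1) - 10/(-20)) = (18 - 2*0)*(-26/(1 + 1) - 10/(-20)) = (18 + 0)*(-26/(1*2) - 10*(-1/20)) = 18*(-26/2 + ½) = 18*(-26*½ + ½) = 18*(-13 + ½) = 18*(-25/2) = -225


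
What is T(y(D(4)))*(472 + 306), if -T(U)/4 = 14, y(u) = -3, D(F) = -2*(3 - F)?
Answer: -43568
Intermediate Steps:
D(F) = -6 + 2*F
T(U) = -56 (T(U) = -4*14 = -56)
T(y(D(4)))*(472 + 306) = -56*(472 + 306) = -56*778 = -43568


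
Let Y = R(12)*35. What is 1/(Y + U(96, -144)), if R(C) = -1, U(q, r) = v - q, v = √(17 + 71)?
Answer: -131/17073 - 2*√22/17073 ≈ -0.0082224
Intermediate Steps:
v = 2*√22 (v = √88 = 2*√22 ≈ 9.3808)
U(q, r) = -q + 2*√22 (U(q, r) = 2*√22 - q = -q + 2*√22)
Y = -35 (Y = -1*35 = -35)
1/(Y + U(96, -144)) = 1/(-35 + (-1*96 + 2*√22)) = 1/(-35 + (-96 + 2*√22)) = 1/(-131 + 2*√22)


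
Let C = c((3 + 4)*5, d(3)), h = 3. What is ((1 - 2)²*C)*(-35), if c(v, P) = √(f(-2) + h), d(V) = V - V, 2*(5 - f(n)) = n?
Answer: -105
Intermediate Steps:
f(n) = 5 - n/2
d(V) = 0
c(v, P) = 3 (c(v, P) = √((5 - ½*(-2)) + 3) = √((5 + 1) + 3) = √(6 + 3) = √9 = 3)
C = 3
((1 - 2)²*C)*(-35) = ((1 - 2)²*3)*(-35) = ((-1)²*3)*(-35) = (1*3)*(-35) = 3*(-35) = -105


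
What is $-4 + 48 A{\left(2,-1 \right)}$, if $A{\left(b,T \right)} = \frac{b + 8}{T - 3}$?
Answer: $-124$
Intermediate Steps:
$A{\left(b,T \right)} = \frac{8 + b}{-3 + T}$
$-4 + 48 A{\left(2,-1 \right)} = -4 + 48 \frac{8 + 2}{-3 - 1} = -4 + 48 \frac{1}{-4} \cdot 10 = -4 + 48 \left(\left(- \frac{1}{4}\right) 10\right) = -4 + 48 \left(- \frac{5}{2}\right) = -4 - 120 = -124$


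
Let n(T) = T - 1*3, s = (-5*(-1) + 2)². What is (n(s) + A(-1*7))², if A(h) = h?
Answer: 1521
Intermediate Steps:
s = 49 (s = (5 + 2)² = 7² = 49)
n(T) = -3 + T (n(T) = T - 3 = -3 + T)
(n(s) + A(-1*7))² = ((-3 + 49) - 1*7)² = (46 - 7)² = 39² = 1521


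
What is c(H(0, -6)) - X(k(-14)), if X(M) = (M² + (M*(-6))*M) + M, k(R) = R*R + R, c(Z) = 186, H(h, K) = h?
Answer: 165624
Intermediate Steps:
k(R) = R + R² (k(R) = R² + R = R + R²)
X(M) = M - 5*M² (X(M) = (M² + (-6*M)*M) + M = (M² - 6*M²) + M = -5*M² + M = M - 5*M²)
c(H(0, -6)) - X(k(-14)) = 186 - (-14*(1 - 14))*(1 - (-70)*(1 - 14)) = 186 - (-14*(-13))*(1 - (-70)*(-13)) = 186 - 182*(1 - 5*182) = 186 - 182*(1 - 910) = 186 - 182*(-909) = 186 - 1*(-165438) = 186 + 165438 = 165624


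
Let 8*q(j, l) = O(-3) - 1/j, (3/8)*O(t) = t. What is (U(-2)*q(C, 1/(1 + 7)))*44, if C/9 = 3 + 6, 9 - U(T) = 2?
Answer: -49973/162 ≈ -308.48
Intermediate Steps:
U(T) = 7 (U(T) = 9 - 1*2 = 9 - 2 = 7)
O(t) = 8*t/3
C = 81 (C = 9*(3 + 6) = 9*9 = 81)
q(j, l) = -1 - 1/(8*j) (q(j, l) = ((8/3)*(-3) - 1/j)/8 = (-8 - 1/j)/8 = -1 - 1/(8*j))
(U(-2)*q(C, 1/(1 + 7)))*44 = (7*((-⅛ - 1*81)/81))*44 = (7*((-⅛ - 81)/81))*44 = (7*((1/81)*(-649/8)))*44 = (7*(-649/648))*44 = -4543/648*44 = -49973/162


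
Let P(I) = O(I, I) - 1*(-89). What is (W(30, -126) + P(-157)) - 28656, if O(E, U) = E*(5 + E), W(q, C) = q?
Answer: -4673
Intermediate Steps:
P(I) = 89 + I*(5 + I) (P(I) = I*(5 + I) - 1*(-89) = I*(5 + I) + 89 = 89 + I*(5 + I))
(W(30, -126) + P(-157)) - 28656 = (30 + (89 - 157*(5 - 157))) - 28656 = (30 + (89 - 157*(-152))) - 28656 = (30 + (89 + 23864)) - 28656 = (30 + 23953) - 28656 = 23983 - 28656 = -4673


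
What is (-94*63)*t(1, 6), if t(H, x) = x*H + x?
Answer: -71064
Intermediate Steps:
t(H, x) = x + H*x (t(H, x) = H*x + x = x + H*x)
(-94*63)*t(1, 6) = (-94*63)*(6*(1 + 1)) = -35532*2 = -5922*12 = -71064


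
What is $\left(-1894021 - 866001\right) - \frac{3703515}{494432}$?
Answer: $- \frac{1364646901019}{494432} \approx -2.76 \cdot 10^{6}$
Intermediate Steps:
$\left(-1894021 - 866001\right) - \frac{3703515}{494432} = -2760022 - \frac{3703515}{494432} = - \frac{1364646901019}{494432}$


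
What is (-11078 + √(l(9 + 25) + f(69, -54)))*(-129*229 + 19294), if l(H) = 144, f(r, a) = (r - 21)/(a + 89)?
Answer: 113516266 - 40988*√11130/35 ≈ 1.1339e+8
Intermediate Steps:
f(r, a) = (-21 + r)/(89 + a)
(-11078 + √(l(9 + 25) + f(69, -54)))*(-129*229 + 19294) = (-11078 + √(144 + (-21 + 69)/(89 - 54)))*(-129*229 + 19294) = (-11078 + √(144 + 48/35))*(-29541 + 19294) = (-11078 + √(144 + (1/35)*48))*(-10247) = (-11078 + √(144 + 48/35))*(-10247) = (-11078 + √(5088/35))*(-10247) = (-11078 + 4*√11130/35)*(-10247) = 113516266 - 40988*√11130/35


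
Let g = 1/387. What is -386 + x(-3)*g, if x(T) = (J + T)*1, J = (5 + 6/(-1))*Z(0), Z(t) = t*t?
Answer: -49795/129 ≈ -386.01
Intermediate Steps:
Z(t) = t**2
J = 0 (J = (5 + 6/(-1))*0**2 = (5 + 6*(-1))*0 = (5 - 6)*0 = -1*0 = 0)
g = 1/387 ≈ 0.0025840
x(T) = T (x(T) = (0 + T)*1 = T*1 = T)
-386 + x(-3)*g = -386 - 3*1/387 = -386 - 1/129 = -49795/129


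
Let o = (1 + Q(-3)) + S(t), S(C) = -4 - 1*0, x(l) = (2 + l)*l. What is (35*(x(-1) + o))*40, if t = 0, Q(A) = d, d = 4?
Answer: 0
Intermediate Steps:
Q(A) = 4
x(l) = l*(2 + l)
S(C) = -4 (S(C) = -4 + 0 = -4)
o = 1 (o = (1 + 4) - 4 = 5 - 4 = 1)
(35*(x(-1) + o))*40 = (35*(-(2 - 1) + 1))*40 = (35*(-1*1 + 1))*40 = (35*(-1 + 1))*40 = (35*0)*40 = 0*40 = 0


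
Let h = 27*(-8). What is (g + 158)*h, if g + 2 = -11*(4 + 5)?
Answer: -12312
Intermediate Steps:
g = -101 (g = -2 - 11*(4 + 5) = -2 - 11*9 = -2 - 99 = -101)
h = -216
(g + 158)*h = (-101 + 158)*(-216) = 57*(-216) = -12312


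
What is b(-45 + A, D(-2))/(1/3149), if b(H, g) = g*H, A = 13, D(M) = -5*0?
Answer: 0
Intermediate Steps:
D(M) = 0
b(H, g) = H*g
b(-45 + A, D(-2))/(1/3149) = ((-45 + 13)*0)/(1/3149) = (-32*0)/(1/3149) = 0*3149 = 0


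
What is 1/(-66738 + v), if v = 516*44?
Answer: -1/44034 ≈ -2.2710e-5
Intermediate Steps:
v = 22704
1/(-66738 + v) = 1/(-66738 + 22704) = 1/(-44034) = -1/44034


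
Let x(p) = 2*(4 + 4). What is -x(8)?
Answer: -16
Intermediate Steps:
x(p) = 16 (x(p) = 2*8 = 16)
-x(8) = -1*16 = -16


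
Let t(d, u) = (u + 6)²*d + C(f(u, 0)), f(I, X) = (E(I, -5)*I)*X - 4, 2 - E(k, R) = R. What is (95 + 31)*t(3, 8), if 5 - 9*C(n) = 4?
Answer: 74102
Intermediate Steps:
E(k, R) = 2 - R
f(I, X) = -4 + 7*I*X (f(I, X) = ((2 - 1*(-5))*I)*X - 4 = ((2 + 5)*I)*X - 4 = (7*I)*X - 4 = 7*I*X - 4 = -4 + 7*I*X)
C(n) = ⅑ (C(n) = 5/9 - ⅑*4 = 5/9 - 4/9 = ⅑)
t(d, u) = ⅑ + d*(6 + u)² (t(d, u) = (u + 6)²*d + ⅑ = (6 + u)²*d + ⅑ = d*(6 + u)² + ⅑ = ⅑ + d*(6 + u)²)
(95 + 31)*t(3, 8) = (95 + 31)*(⅑ + 3*(6 + 8)²) = 126*(⅑ + 3*14²) = 126*(⅑ + 3*196) = 126*(⅑ + 588) = 126*(5293/9) = 74102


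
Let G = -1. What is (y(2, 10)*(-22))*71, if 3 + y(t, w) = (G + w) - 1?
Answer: -7810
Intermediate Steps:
y(t, w) = -5 + w (y(t, w) = -3 + ((-1 + w) - 1) = -3 + (-2 + w) = -5 + w)
(y(2, 10)*(-22))*71 = ((-5 + 10)*(-22))*71 = (5*(-22))*71 = -110*71 = -7810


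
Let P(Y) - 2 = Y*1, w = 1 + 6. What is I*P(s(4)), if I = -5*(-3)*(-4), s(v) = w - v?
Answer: -300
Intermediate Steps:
w = 7
s(v) = 7 - v
P(Y) = 2 + Y (P(Y) = 2 + Y*1 = 2 + Y)
I = -60 (I = 15*(-4) = -60)
I*P(s(4)) = -60*(2 + (7 - 1*4)) = -60*(2 + (7 - 4)) = -60*(2 + 3) = -60*5 = -300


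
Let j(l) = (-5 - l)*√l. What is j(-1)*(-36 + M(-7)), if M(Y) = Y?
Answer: 172*I ≈ 172.0*I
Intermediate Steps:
j(l) = √l*(-5 - l)
j(-1)*(-36 + M(-7)) = (√(-1)*(-5 - 1*(-1)))*(-36 - 7) = (I*(-5 + 1))*(-43) = (I*(-4))*(-43) = -4*I*(-43) = 172*I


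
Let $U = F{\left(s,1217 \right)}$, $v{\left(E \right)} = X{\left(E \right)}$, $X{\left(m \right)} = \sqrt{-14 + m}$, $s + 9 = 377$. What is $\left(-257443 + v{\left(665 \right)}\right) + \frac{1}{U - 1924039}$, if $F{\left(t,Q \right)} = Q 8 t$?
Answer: $- \frac{427048765386}{1658809} + \sqrt{651} \approx -2.5742 \cdot 10^{5}$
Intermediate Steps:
$s = 368$ ($s = -9 + 377 = 368$)
$F{\left(t,Q \right)} = 8 Q t$
$v{\left(E \right)} = \sqrt{-14 + E}$
$U = 3582848$ ($U = 8 \cdot 1217 \cdot 368 = 3582848$)
$\left(-257443 + v{\left(665 \right)}\right) + \frac{1}{U - 1924039} = \left(-257443 + \sqrt{-14 + 665}\right) + \frac{1}{3582848 - 1924039} = \left(-257443 + \sqrt{651}\right) + \frac{1}{1658809} = - \frac{427048765386}{1658809} + \sqrt{651}$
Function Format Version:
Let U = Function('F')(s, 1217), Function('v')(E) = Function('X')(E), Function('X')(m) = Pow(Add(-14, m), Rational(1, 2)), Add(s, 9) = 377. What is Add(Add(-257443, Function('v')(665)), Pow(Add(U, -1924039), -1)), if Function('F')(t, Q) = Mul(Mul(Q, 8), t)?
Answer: Add(Rational(-427048765386, 1658809), Pow(651, Rational(1, 2))) ≈ -2.5742e+5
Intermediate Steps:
s = 368 (s = Add(-9, 377) = 368)
Function('F')(t, Q) = Mul(8, Q, t) (Function('F')(t, Q) = Mul(Mul(8, Q), t) = Mul(8, Q, t))
Function('v')(E) = Pow(Add(-14, E), Rational(1, 2))
U = 3582848 (U = Mul(8, 1217, 368) = 3582848)
Add(Add(-257443, Function('v')(665)), Pow(Add(U, -1924039), -1)) = Add(Add(-257443, Pow(Add(-14, 665), Rational(1, 2))), Pow(Add(3582848, -1924039), -1)) = Add(Add(-257443, Pow(651, Rational(1, 2))), Pow(1658809, -1)) = Add(Add(-257443, Pow(651, Rational(1, 2))), Rational(1, 1658809)) = Add(Rational(-427048765386, 1658809), Pow(651, Rational(1, 2)))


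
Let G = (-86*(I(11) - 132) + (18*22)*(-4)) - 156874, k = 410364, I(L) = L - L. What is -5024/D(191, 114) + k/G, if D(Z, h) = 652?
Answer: -125827234/11989139 ≈ -10.495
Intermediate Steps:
I(L) = 0
G = -147106 (G = (-86*(0 - 132) + (18*22)*(-4)) - 156874 = (-86*(-132) + 396*(-4)) - 156874 = (11352 - 1584) - 156874 = 9768 - 156874 = -147106)
-5024/D(191, 114) + k/G = -5024/652 + 410364/(-147106) = -5024*1/652 + 410364*(-1/147106) = -1256/163 - 205182/73553 = -125827234/11989139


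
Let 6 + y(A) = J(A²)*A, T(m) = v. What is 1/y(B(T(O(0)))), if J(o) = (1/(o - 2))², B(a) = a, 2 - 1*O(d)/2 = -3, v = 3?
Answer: -49/291 ≈ -0.16838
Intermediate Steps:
O(d) = 10 (O(d) = 4 - 2*(-3) = 4 + 6 = 10)
T(m) = 3
J(o) = (-2 + o)⁻² (J(o) = (1/(-2 + o))² = (-2 + o)⁻²)
y(A) = -6 + A/(-2 + A²)²
1/y(B(T(O(0)))) = 1/(-6 + 3/(-2 + 3²)²) = 1/(-6 + 3/(-2 + 9)²) = 1/(-6 + 3/7²) = 1/(-6 + 3*(1/49)) = 1/(-6 + 3/49) = 1/(-291/49) = -49/291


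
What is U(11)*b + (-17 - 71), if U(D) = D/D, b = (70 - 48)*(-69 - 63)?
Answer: -2992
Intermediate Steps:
b = -2904 (b = 22*(-132) = -2904)
U(D) = 1
U(11)*b + (-17 - 71) = 1*(-2904) + (-17 - 71) = -2904 - 88 = -2992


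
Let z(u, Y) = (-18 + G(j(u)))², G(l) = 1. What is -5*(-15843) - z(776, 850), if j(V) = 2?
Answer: 78926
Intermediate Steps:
z(u, Y) = 289 (z(u, Y) = (-18 + 1)² = (-17)² = 289)
-5*(-15843) - z(776, 850) = -5*(-15843) - 1*289 = 79215 - 289 = 78926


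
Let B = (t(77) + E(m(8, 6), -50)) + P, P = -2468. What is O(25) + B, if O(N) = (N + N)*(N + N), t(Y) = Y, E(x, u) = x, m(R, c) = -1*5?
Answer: 104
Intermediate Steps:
m(R, c) = -5
O(N) = 4*N**2 (O(N) = (2*N)*(2*N) = 4*N**2)
B = -2396 (B = (77 - 5) - 2468 = 72 - 2468 = -2396)
O(25) + B = 4*25**2 - 2396 = 4*625 - 2396 = 2500 - 2396 = 104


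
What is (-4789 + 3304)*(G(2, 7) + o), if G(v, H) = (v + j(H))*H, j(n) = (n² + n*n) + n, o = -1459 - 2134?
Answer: 4223340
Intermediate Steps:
o = -3593
j(n) = n + 2*n² (j(n) = (n² + n²) + n = 2*n² + n = n + 2*n²)
G(v, H) = H*(v + H*(1 + 2*H)) (G(v, H) = (v + H*(1 + 2*H))*H = H*(v + H*(1 + 2*H)))
(-4789 + 3304)*(G(2, 7) + o) = (-4789 + 3304)*(7*(2 + 7*(1 + 2*7)) - 3593) = -1485*(7*(2 + 7*(1 + 14)) - 3593) = -1485*(7*(2 + 7*15) - 3593) = -1485*(7*(2 + 105) - 3593) = -1485*(7*107 - 3593) = -1485*(749 - 3593) = -1485*(-2844) = 4223340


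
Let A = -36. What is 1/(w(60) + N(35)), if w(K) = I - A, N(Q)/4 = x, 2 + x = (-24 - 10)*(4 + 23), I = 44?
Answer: -1/3600 ≈ -0.00027778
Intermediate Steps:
x = -920 (x = -2 + (-24 - 10)*(4 + 23) = -2 - 34*27 = -2 - 918 = -920)
N(Q) = -3680 (N(Q) = 4*(-920) = -3680)
w(K) = 80 (w(K) = 44 - 1*(-36) = 44 + 36 = 80)
1/(w(60) + N(35)) = 1/(80 - 3680) = 1/(-3600) = -1/3600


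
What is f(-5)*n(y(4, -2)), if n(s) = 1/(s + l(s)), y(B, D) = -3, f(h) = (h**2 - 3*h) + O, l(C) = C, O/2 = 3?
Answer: -23/3 ≈ -7.6667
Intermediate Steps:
O = 6 (O = 2*3 = 6)
f(h) = 6 + h**2 - 3*h (f(h) = (h**2 - 3*h) + 6 = 6 + h**2 - 3*h)
n(s) = 1/(2*s) (n(s) = 1/(s + s) = 1/(2*s))
f(-5)*n(y(4, -2)) = (6 + (-5)**2 - 3*(-5))*((1/2)/(-3)) = (6 + 25 + 15)*((1/2)*(-1/3)) = 46*(-1/6) = -23/3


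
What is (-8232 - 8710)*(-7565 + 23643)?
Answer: -272393476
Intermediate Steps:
(-8232 - 8710)*(-7565 + 23643) = -16942*16078 = -272393476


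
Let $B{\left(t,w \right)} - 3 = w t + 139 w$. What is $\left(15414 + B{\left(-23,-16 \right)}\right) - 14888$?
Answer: $-1327$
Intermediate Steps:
$B{\left(t,w \right)} = 3 + 139 w + t w$ ($B{\left(t,w \right)} = 3 + \left(w t + 139 w\right) = 3 + \left(t w + 139 w\right) = 3 + \left(139 w + t w\right) = 3 + 139 w + t w$)
$\left(15414 + B{\left(-23,-16 \right)}\right) - 14888 = \left(15414 + \left(3 + 139 \left(-16\right) - -368\right)\right) - 14888 = \left(15414 + \left(3 - 2224 + 368\right)\right) - 14888 = \left(15414 - 1853\right) - 14888 = 13561 - 14888 = -1327$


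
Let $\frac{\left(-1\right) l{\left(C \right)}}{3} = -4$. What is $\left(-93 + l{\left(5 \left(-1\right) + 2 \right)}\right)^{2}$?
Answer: $6561$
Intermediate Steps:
$l{\left(C \right)} = 12$ ($l{\left(C \right)} = \left(-3\right) \left(-4\right) = 12$)
$\left(-93 + l{\left(5 \left(-1\right) + 2 \right)}\right)^{2} = \left(-93 + 12\right)^{2} = \left(-81\right)^{2} = 6561$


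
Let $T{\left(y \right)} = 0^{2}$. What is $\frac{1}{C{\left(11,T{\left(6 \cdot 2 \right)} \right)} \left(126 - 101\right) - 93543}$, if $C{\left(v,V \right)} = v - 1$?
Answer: $- \frac{1}{93293} \approx -1.0719 \cdot 10^{-5}$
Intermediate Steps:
$T{\left(y \right)} = 0$
$C{\left(v,V \right)} = -1 + v$
$\frac{1}{C{\left(11,T{\left(6 \cdot 2 \right)} \right)} \left(126 - 101\right) - 93543} = \frac{1}{\left(-1 + 11\right) \left(126 - 101\right) - 93543} = \frac{1}{10 \cdot 25 - 93543} = \frac{1}{250 - 93543} = \frac{1}{-93293} = - \frac{1}{93293}$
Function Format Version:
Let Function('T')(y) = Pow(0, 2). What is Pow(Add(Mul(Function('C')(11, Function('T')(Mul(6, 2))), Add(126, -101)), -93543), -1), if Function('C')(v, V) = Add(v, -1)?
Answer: Rational(-1, 93293) ≈ -1.0719e-5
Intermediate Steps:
Function('T')(y) = 0
Function('C')(v, V) = Add(-1, v)
Pow(Add(Mul(Function('C')(11, Function('T')(Mul(6, 2))), Add(126, -101)), -93543), -1) = Pow(Add(Mul(Add(-1, 11), Add(126, -101)), -93543), -1) = Pow(Add(Mul(10, 25), -93543), -1) = Pow(Add(250, -93543), -1) = Pow(-93293, -1) = Rational(-1, 93293)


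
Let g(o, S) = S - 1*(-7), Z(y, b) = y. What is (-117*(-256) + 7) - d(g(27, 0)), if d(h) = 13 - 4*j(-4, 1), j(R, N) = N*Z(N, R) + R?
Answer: 29934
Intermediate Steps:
g(o, S) = 7 + S (g(o, S) = S + 7 = 7 + S)
j(R, N) = R + N² (j(R, N) = N*N + R = N² + R = R + N²)
d(h) = 25 (d(h) = 13 - 4*(-4 + 1²) = 13 - 4*(-4 + 1) = 13 - 4*(-3) = 13 + 12 = 25)
(-117*(-256) + 7) - d(g(27, 0)) = (-117*(-256) + 7) - 1*25 = (29952 + 7) - 25 = 29959 - 25 = 29934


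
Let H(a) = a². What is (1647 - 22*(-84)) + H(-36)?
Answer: 4791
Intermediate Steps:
(1647 - 22*(-84)) + H(-36) = (1647 - 22*(-84)) + (-36)² = (1647 - 1*(-1848)) + 1296 = (1647 + 1848) + 1296 = 3495 + 1296 = 4791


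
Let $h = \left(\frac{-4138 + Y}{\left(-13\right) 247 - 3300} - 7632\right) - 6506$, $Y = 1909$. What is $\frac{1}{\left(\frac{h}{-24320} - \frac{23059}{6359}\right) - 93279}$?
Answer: $- \frac{1006931879680}{93928664792346649} \approx -1.072 \cdot 10^{-5}$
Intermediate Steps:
$h = - \frac{92050289}{6511}$ ($h = \left(\frac{-4138 + 1909}{\left(-13\right) 247 - 3300} - 7632\right) - 6506 = \left(- \frac{2229}{-3211 - 3300} - 7632\right) - 6506 = \left(- \frac{2229}{-6511} - 7632\right) - 6506 = \left(\left(-2229\right) \left(- \frac{1}{6511}\right) - 7632\right) - 6506 = \left(\frac{2229}{6511} - 7632\right) - 6506 = - \frac{49689723}{6511} - 6506 = - \frac{92050289}{6511} \approx -14138.0$)
$\frac{1}{\left(\frac{h}{-24320} - \frac{23059}{6359}\right) - 93279} = \frac{1}{\left(- \frac{92050289}{6511 \left(-24320\right)} - \frac{23059}{6359}\right) - 93279} = \frac{1}{\left(\left(- \frac{92050289}{6511}\right) \left(- \frac{1}{24320}\right) - \frac{23059}{6359}\right) - 93279} = \frac{1}{\left(\frac{92050289}{158347520} - \frac{23059}{6359}\right) - 93279} = \frac{1}{- \frac{3065987675929}{1006931879680} - 93279} = \frac{1}{- \frac{93928664792346649}{1006931879680}} = - \frac{1006931879680}{93928664792346649}$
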